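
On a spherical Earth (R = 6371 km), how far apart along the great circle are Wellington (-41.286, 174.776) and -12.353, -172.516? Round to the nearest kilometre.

3447 km

Δλ = -172.516 − 174.776 = -347.292°; wrapped into (−180°, 180°]: 12.708°.
Δφ = -12.353 − -41.286 = 28.933°.
a = sin²(Δφ/2) + cos φ₁ · cos φ₂ · sin²(Δλ/2) = 0.071397.
c = 2·atan2(√a, √(1−a)) = 0.54098 rad → d = 6371·c ≈ 3446.57 km.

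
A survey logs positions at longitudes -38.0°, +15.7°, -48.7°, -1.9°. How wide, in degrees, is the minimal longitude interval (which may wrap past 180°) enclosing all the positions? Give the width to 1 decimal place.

64.4°

Sort the longitudes: -48.7°, -38.0°, -1.9°, +15.7°.
Eastward gaps between consecutive values (wrapping around): 10.7°, 36.1°, 17.6°, 295.6°.
Largest gap = 295.6° ⇒ minimal covering band is its complement: 360° − 295.6° = 64.4°.
Band runs from -48.7° eastward to +15.7°.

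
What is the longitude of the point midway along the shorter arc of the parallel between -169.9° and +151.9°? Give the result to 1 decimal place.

Signed shortest Δλ from -169.9° to +151.9° is -38.2°.
Midpoint longitude = -169.9° + (-38.2°)/2 = -169.9° − 19.1° = -189.0°.
Normalise into (−180°, 180°]: +171.0°.
(The naïve average (-169.9 + +151.9)/2 = -9.0° is on the wrong side of the globe.)

+171.0°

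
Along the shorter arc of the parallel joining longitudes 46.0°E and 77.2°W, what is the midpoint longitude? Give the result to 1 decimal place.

15.6°W

Signed shortest Δλ from +46.0° to -77.2° is -123.2°.
Midpoint longitude = +46.0° + (-123.2°)/2 = +46.0° − 61.6° = -15.6°.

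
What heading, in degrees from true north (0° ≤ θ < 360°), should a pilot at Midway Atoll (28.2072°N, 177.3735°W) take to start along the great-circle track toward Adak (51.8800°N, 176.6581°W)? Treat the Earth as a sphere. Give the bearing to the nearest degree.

1°

Δλ = -176.6581 − -177.3735 = 0.7154°.
θ = atan2( sin Δλ · cos φ₂ , cos φ₁ · sin φ₂ − sin φ₁ · cos φ₂ · cos Δλ )
  = atan2(0.00771, 0.40154) = 1.100° → normalised to [0°, 360°): 1.100°.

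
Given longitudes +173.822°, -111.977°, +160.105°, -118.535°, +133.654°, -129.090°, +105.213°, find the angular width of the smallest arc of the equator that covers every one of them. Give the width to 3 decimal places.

142.810°

Sort the longitudes: -129.090°, -118.535°, -111.977°, +105.213°, +133.654°, +160.105°, +173.822°.
Eastward gaps between consecutive values (wrapping around): 10.555°, 6.558°, 217.190°, 28.441°, 26.451°, 13.717°, 57.088°.
Largest gap = 217.190° ⇒ minimal covering band is its complement: 360° − 217.190° = 142.810°.
Band runs from +105.213° eastward to -111.977°, crossing the antimeridian.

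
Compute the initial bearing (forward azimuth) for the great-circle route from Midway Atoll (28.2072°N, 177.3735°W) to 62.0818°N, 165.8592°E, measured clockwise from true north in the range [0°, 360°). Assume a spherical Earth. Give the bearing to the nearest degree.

Δλ = 165.8592 − -177.3735 = 343.2327°; wrapped into (−180°, 180°]: -16.7673°.
θ = atan2( sin Δλ · cos φ₂ , cos φ₁ · sin φ₂ − sin φ₁ · cos φ₂ · cos Δλ )
  = atan2(-0.13507, 0.56679) = -13.404° → normalised to [0°, 360°): 346.596°.

347°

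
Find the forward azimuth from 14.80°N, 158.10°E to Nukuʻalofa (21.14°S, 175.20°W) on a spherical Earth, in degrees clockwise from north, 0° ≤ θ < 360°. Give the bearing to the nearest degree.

Δλ = -175.20 − 158.10 = -333.30°; wrapped into (−180°, 180°]: 26.70°.
θ = atan2( sin Δλ · cos φ₂ , cos φ₁ · sin φ₂ − sin φ₁ · cos φ₂ · cos Δλ )
  = atan2(0.41908, -0.56153) = 143.265° → normalised to [0°, 360°): 143.265°.

143°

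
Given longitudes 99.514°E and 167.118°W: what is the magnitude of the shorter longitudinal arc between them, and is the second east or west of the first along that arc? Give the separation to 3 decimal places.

93.368° east

Raw difference: -167.118 − 99.514 = -266.632°.
Normalise into (−180°, 180°]: -266.632° + 360° = 93.368°.
Positive ⇒ the second point lies to the east; separation 93.368°.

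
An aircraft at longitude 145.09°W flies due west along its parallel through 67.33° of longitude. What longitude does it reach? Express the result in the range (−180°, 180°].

147.58°E

Start at -145.09°; shift −67.33° → -212.42°.
-212.42° lies outside (−180°, 180°]; add 360° → +147.58°.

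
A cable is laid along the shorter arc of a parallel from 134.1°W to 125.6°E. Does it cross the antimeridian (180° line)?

Yes

Naïve |125.6 − -134.1| = 259.7° > 180°, so the shorter arc goes the other way round — across 180°.
Signed shortest Δλ = ((125.6 − -134.1 + 180) mod 360) − 180 = -100.3°.
Going west by 100.3° from -134.1° passes through 180° before reaching +125.6°.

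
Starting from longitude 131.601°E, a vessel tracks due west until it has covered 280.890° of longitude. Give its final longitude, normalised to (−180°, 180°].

149.289°W

Start at +131.601°; shift −280.890° → -149.289°.
-149.289° already lies in (−180°, 180°].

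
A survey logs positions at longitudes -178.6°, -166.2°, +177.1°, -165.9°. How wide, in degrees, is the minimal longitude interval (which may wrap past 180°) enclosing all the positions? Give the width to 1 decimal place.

Sort the longitudes: -178.6°, -166.2°, -165.9°, +177.1°.
Eastward gaps between consecutive values (wrapping around): 12.4°, 0.3°, 343.0°, 4.3°.
Largest gap = 343.0° ⇒ minimal covering band is its complement: 360° − 343.0° = 17.0°.
Band runs from +177.1° eastward to -165.9°, crossing the antimeridian.

17.0°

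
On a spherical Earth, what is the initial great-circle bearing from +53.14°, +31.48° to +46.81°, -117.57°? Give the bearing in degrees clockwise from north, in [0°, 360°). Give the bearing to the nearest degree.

339°

Δλ = -117.57 − 31.48 = -149.05°.
θ = atan2( sin Δλ · cos φ₂ , cos φ₁ · sin φ₂ − sin φ₁ · cos φ₂ · cos Δλ )
  = atan2(-0.35199, 0.90699) = -21.211° → normalised to [0°, 360°): 338.789°.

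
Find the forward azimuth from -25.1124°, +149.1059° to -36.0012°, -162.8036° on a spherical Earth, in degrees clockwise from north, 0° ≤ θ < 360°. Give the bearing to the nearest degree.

117°

Δλ = -162.8036 − 149.1059 = -311.9095°; wrapped into (−180°, 180°]: 48.0905°.
θ = atan2( sin Δλ · cos φ₂ , cos φ₁ · sin φ₂ − sin φ₁ · cos φ₂ · cos Δλ )
  = atan2(0.60206, -0.30291) = 116.708° → normalised to [0°, 360°): 116.708°.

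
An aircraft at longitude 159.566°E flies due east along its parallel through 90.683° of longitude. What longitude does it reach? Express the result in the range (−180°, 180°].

Start at +159.566°; shift +90.683° → +250.249°.
+250.249° lies outside (−180°, 180°]; subtract 360° → -109.751°.

109.751°W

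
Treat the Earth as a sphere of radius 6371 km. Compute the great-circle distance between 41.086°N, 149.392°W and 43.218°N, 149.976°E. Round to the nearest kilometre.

4892 km

Δλ = 149.976 − -149.392 = 299.368°; wrapped into (−180°, 180°]: -60.632°.
Δφ = 43.218 − 41.086 = 2.132°.
a = sin²(Δφ/2) + cos φ₁ · cos φ₂ · sin²(Δλ/2) = 0.140298.
c = 2·atan2(√a, √(1−a)) = 0.76785 rad → d = 6371·c ≈ 4891.98 km.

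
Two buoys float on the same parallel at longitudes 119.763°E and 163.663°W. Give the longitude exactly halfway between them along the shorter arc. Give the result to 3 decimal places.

Signed shortest Δλ from +119.763° to -163.663° is +76.574°.
Midpoint longitude = +119.763° + (+76.574°)/2 = +119.763° + 38.287° = +158.050°.
(The naïve average (+119.763 + -163.663)/2 = -21.95° is on the wrong side of the globe.)

158.050°E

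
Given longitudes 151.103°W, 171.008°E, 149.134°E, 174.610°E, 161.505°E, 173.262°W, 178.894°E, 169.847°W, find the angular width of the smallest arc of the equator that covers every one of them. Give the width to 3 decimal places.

Sort the longitudes: -173.262°, -169.847°, -151.103°, +149.134°, +161.505°, +171.008°, +174.610°, +178.894°.
Eastward gaps between consecutive values (wrapping around): 3.415°, 18.744°, 300.237°, 12.371°, 9.503°, 3.602°, 4.284°, 7.844°.
Largest gap = 300.237° ⇒ minimal covering band is its complement: 360° − 300.237° = 59.763°.
Band runs from +149.134° eastward to -151.103°, crossing the antimeridian.

59.763°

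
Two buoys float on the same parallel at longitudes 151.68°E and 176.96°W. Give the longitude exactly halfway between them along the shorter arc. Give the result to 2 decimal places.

167.36°E

Signed shortest Δλ from +151.68° to -176.96° is +31.36°.
Midpoint longitude = +151.68° + (+31.36°)/2 = +151.68° + 15.68° = +167.36°.
(The naïve average (+151.68 + -176.96)/2 = -12.64° is on the wrong side of the globe.)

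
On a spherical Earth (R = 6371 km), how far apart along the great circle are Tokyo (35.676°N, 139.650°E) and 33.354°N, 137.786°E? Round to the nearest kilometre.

310 km

Δλ = 137.786 − 139.650 = -1.864°.
Δφ = 33.354 − 35.676 = -2.322°.
a = sin²(Δφ/2) + cos φ₁ · cos φ₂ · sin²(Δλ/2) = 0.000590.
c = 2·atan2(√a, √(1−a)) = 0.04859 rad → d = 6371·c ≈ 309.55 km.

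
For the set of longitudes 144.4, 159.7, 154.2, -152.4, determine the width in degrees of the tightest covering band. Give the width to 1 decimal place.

63.2°

Sort the longitudes: -152.4°, +144.4°, +154.2°, +159.7°.
Eastward gaps between consecutive values (wrapping around): 296.8°, 9.8°, 5.5°, 47.9°.
Largest gap = 296.8° ⇒ minimal covering band is its complement: 360° − 296.8° = 63.2°.
Band runs from +144.4° eastward to -152.4°, crossing the antimeridian.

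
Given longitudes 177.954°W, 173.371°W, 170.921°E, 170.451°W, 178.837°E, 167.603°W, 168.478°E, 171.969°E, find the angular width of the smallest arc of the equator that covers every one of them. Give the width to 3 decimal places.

23.919°

Sort the longitudes: -177.954°, -173.371°, -170.451°, -167.603°, +168.478°, +170.921°, +171.969°, +178.837°.
Eastward gaps between consecutive values (wrapping around): 4.583°, 2.920°, 2.848°, 336.081°, 2.443°, 1.048°, 6.868°, 3.209°.
Largest gap = 336.081° ⇒ minimal covering band is its complement: 360° − 336.081° = 23.919°.
Band runs from +168.478° eastward to -167.603°, crossing the antimeridian.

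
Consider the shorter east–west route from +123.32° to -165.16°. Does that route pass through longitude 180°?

Naïve |-165.16 − 123.32| = 288.48° > 180°, so the shorter arc goes the other way round — across 180°.
Signed shortest Δλ = ((-165.16 − 123.32 + 180) mod 360) − 180 = 71.52°.
Going east by 71.52° from +123.32° passes through 180° before reaching -165.16°.

Yes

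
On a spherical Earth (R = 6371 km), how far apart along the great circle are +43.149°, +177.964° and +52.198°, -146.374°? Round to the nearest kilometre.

Δλ = -146.374 − 177.964 = -324.338°; wrapped into (−180°, 180°]: 35.662°.
Δφ = 52.198 − 43.149 = 9.049°.
a = sin²(Δφ/2) + cos φ₁ · cos φ₂ · sin²(Δλ/2) = 0.048153.
c = 2·atan2(√a, √(1−a)) = 0.44248 rad → d = 6371·c ≈ 2819.02 km.

2819 km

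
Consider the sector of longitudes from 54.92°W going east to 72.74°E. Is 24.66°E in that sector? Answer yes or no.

Yes

Band width going east from -54.92° to +72.74°: ((72.74 − -54.92) mod 360) = 127.66°.
Offset of +24.66° east of the west edge: ((24.66 − -54.92) mod 360) = 79.58°.
79.58° ≤ 127.66° ⇒ inside.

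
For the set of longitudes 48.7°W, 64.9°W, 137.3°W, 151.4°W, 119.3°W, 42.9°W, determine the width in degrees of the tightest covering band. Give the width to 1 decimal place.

Sort the longitudes: -151.4°, -137.3°, -119.3°, -64.9°, -48.7°, -42.9°.
Eastward gaps between consecutive values (wrapping around): 14.1°, 18.0°, 54.4°, 16.2°, 5.8°, 251.5°.
Largest gap = 251.5° ⇒ minimal covering band is its complement: 360° − 251.5° = 108.5°.
Band runs from -151.4° eastward to -42.9°.

108.5°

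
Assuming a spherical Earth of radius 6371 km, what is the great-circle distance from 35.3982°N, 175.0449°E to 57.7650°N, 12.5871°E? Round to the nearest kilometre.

Δλ = 12.5871 − 175.0449 = -162.4578°.
Δφ = 57.7650 − 35.3982 = 22.3668°.
a = sin²(Δφ/2) + cos φ₁ · cos φ₂ · sin²(Δλ/2) = 0.462300.
c = 2·atan2(√a, √(1−a)) = 1.49532 rad → d = 6371·c ≈ 9526.71 km.

9527 km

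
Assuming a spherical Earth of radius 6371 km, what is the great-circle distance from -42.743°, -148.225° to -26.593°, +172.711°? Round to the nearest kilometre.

Δλ = 172.711 − -148.225 = 320.936°; wrapped into (−180°, 180°]: -39.064°.
Δφ = -26.593 − -42.743 = 16.150°.
a = sin²(Δφ/2) + cos φ₁ · cos φ₂ · sin²(Δλ/2) = 0.093138.
c = 2·atan2(√a, √(1−a)) = 0.62027 rad → d = 6371·c ≈ 3951.71 km.

3952 km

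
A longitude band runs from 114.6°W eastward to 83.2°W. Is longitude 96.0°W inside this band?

Yes

Band width going east from -114.6° to -83.2°: ((-83.2 − -114.6) mod 360) = 31.4°.
Offset of -96.0° east of the west edge: ((-96.0 − -114.6) mod 360) = 18.6°.
18.6° ≤ 31.4° ⇒ inside.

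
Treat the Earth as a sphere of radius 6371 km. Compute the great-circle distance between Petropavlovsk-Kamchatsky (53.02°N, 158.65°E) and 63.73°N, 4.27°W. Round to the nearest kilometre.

Δλ = -4.27 − 158.65 = -162.92°.
Δφ = 63.73 − 53.02 = 10.71°.
a = sin²(Δφ/2) + cos φ₁ · cos φ₂ · sin²(Δλ/2) = 0.269080.
c = 2·atan2(√a, √(1−a)) = 1.09073 rad → d = 6371·c ≈ 6949.02 km.

6949 km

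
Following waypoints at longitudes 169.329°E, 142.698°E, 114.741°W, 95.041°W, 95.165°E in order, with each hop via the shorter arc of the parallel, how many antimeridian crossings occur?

2

Leg 1: +169.329° → +142.698°, shortest Δλ = -26.631° (west) — does not cross 180°.
Leg 2: +142.698° → -114.741°, shortest Δλ = 102.561° (east) — crosses 180°.
Leg 3: -114.741° → -95.041°, shortest Δλ = 19.7° (east) — does not cross 180°.
Leg 4: -95.041° → +95.165°, shortest Δλ = -169.794° (west) — crosses 180°.
Total crossings: 2.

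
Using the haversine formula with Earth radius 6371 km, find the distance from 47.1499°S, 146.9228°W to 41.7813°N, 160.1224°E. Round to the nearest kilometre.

Δλ = 160.1224 − -146.9228 = 307.0452°; wrapped into (−180°, 180°]: -52.9548°.
Δφ = 41.7813 − -47.1499 = 88.9312°.
a = sin²(Δφ/2) + cos φ₁ · cos φ₂ · sin²(Δλ/2) = 0.591480.
c = 2·atan2(√a, √(1−a)) = 1.75479 rad → d = 6371·c ≈ 11179.79 km.

11180 km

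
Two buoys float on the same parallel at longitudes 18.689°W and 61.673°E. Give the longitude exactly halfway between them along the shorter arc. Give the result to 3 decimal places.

Signed shortest Δλ from -18.689° to +61.673° is +80.362°.
Midpoint longitude = -18.689° + (+80.362°)/2 = -18.689° + 40.181° = +21.492°.

21.492°E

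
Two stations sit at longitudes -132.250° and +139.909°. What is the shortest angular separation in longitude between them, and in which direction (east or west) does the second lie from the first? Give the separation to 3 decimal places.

Raw difference: 139.909 − -132.250 = 272.159°.
Normalise into (−180°, 180°]: 272.159° − 360° = -87.841°.
Negative ⇒ the second point lies to the west; separation 87.841°.

87.841° west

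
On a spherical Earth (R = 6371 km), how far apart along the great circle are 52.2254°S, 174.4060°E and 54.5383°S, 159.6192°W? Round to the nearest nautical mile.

Δλ = -159.6192 − 174.4060 = -334.0252°; wrapped into (−180°, 180°]: 25.9748°.
Δφ = -54.5383 − -52.2254 = -2.3129°.
a = sin²(Δφ/2) + cos φ₁ · cos φ₂ · sin²(Δλ/2) = 0.018356.
c = 2·atan2(√a, √(1−a)) = 0.27181 rad → d = 6371·c ≈ 1731.68 km ≈ 935.03 nmi.

935 nmi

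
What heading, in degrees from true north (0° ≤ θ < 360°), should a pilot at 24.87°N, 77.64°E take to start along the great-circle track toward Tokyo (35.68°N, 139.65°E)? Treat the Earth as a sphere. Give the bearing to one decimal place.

Δλ = 139.65 − 77.64 = 62.01°.
θ = atan2( sin Δλ · cos φ₂ , cos φ₁ · sin φ₂ − sin φ₁ · cos φ₂ · cos Δλ )
  = atan2(0.71727, 0.36884) = 62.786° → normalised to [0°, 360°): 62.786°.

62.8°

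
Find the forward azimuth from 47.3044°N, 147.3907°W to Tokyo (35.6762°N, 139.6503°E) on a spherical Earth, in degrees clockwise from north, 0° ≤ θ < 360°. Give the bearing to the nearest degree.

Δλ = 139.6503 − -147.3907 = 287.0410°; wrapped into (−180°, 180°]: -72.9590°.
θ = atan2( sin Δλ · cos φ₂ , cos φ₁ · sin φ₂ − sin φ₁ · cos φ₂ · cos Δλ )
  = atan2(-0.77666, 0.22051) = -74.150° → normalised to [0°, 360°): 285.850°.

286°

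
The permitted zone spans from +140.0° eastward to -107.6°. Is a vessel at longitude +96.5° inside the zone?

Band width going east from +140.0° to -107.6°: ((-107.6 − 140.0) mod 360) = 112.4°.
Offset of +96.5° east of the west edge: ((96.5 − 140.0) mod 360) = 316.5°.
316.5° > 112.4° ⇒ outside.

No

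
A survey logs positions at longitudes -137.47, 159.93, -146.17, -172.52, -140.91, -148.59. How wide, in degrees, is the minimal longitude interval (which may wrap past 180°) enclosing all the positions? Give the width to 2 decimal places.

62.60°

Sort the longitudes: -172.52°, -148.59°, -146.17°, -140.91°, -137.47°, +159.93°.
Eastward gaps between consecutive values (wrapping around): 23.93°, 2.42°, 5.26°, 3.44°, 297.40°, 27.55°.
Largest gap = 297.40° ⇒ minimal covering band is its complement: 360° − 297.40° = 62.60°.
Band runs from +159.93° eastward to -137.47°, crossing the antimeridian.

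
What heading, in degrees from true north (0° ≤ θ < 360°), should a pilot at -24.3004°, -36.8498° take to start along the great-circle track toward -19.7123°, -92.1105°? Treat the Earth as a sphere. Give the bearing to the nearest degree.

264°

Δλ = -92.1105 − -36.8498 = -55.2607°.
θ = atan2( sin Δλ · cos φ₂ , cos φ₁ · sin φ₂ − sin φ₁ · cos φ₂ · cos Δλ )
  = atan2(-0.77360, -0.08665) = -96.391° → normalised to [0°, 360°): 263.609°.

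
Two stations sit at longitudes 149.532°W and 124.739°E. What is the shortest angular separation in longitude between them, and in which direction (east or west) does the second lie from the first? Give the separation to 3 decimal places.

Raw difference: 124.739 − -149.532 = 274.271°.
Normalise into (−180°, 180°]: 274.271° − 360° = -85.729°.
Negative ⇒ the second point lies to the west; separation 85.729°.

85.729° west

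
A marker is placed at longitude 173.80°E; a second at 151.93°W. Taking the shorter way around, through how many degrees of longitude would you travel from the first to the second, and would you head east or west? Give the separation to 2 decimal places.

34.27° east

Raw difference: -151.93 − 173.80 = -325.73°.
Normalise into (−180°, 180°]: -325.73° + 360° = 34.27°.
Positive ⇒ the second point lies to the east; separation 34.27°.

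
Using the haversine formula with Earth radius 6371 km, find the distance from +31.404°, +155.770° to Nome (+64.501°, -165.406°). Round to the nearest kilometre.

4541 km

Δλ = -165.406 − 155.770 = -321.176°; wrapped into (−180°, 180°]: 38.824°.
Δφ = 64.501 − 31.404 = 33.097°.
a = sin²(Δφ/2) + cos φ₁ · cos φ₂ · sin²(Δλ/2) = 0.121714.
c = 2·atan2(√a, √(1−a)) = 0.71274 rad → d = 6371·c ≈ 4540.88 km.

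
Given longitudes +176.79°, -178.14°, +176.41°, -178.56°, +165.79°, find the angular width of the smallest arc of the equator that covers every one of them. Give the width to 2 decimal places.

16.07°

Sort the longitudes: -178.56°, -178.14°, +165.79°, +176.41°, +176.79°.
Eastward gaps between consecutive values (wrapping around): 0.42°, 343.93°, 10.62°, 0.38°, 4.65°.
Largest gap = 343.93° ⇒ minimal covering band is its complement: 360° − 343.93° = 16.07°.
Band runs from +165.79° eastward to -178.14°, crossing the antimeridian.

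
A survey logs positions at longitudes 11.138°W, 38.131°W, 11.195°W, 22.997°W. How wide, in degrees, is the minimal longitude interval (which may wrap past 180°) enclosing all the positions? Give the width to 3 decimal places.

Sort the longitudes: -38.131°, -22.997°, -11.195°, -11.138°.
Eastward gaps between consecutive values (wrapping around): 15.134°, 11.802°, 0.057°, 333.007°.
Largest gap = 333.007° ⇒ minimal covering band is its complement: 360° − 333.007° = 26.993°.
Band runs from -38.131° eastward to -11.138°.

26.993°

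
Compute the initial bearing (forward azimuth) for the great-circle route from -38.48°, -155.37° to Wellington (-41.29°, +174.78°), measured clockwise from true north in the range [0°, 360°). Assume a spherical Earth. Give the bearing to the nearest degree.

253°

Δλ = 174.78 − -155.37 = 330.15°; wrapped into (−180°, 180°]: -29.85°.
θ = atan2( sin Δλ · cos φ₂ , cos φ₁ · sin φ₂ − sin φ₁ · cos φ₂ · cos Δλ )
  = atan2(-0.37398, -0.11105) = -106.538° → normalised to [0°, 360°): 253.462°.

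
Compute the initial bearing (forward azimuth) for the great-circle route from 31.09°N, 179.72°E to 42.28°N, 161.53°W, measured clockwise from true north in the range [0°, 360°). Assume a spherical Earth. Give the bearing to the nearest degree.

Δλ = -161.53 − 179.72 = -341.25°; wrapped into (−180°, 180°]: 18.75°.
θ = atan2( sin Δλ · cos φ₂ , cos φ₁ · sin φ₂ − sin φ₁ · cos φ₂ · cos Δλ )
  = atan2(0.23782, 0.21434) = 47.973° → normalised to [0°, 360°): 47.973°.

48°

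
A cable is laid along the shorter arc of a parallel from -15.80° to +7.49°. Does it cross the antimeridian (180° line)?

Signed shortest Δλ = ((7.49 − -15.80 + 180) mod 360) − 180 = 23.29°.
Going east by 23.29° from -15.80° reaches +7.49° without touching 180°.

No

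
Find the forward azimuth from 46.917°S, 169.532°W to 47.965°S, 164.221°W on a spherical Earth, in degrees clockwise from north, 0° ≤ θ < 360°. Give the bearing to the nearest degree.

Δλ = -164.221 − -169.532 = 5.311°.
θ = atan2( sin Δλ · cos φ₂ , cos φ₁ · sin φ₂ − sin φ₁ · cos φ₂ · cos Δλ )
  = atan2(0.06198, -0.02039) = 108.210° → normalised to [0°, 360°): 108.210°.

108°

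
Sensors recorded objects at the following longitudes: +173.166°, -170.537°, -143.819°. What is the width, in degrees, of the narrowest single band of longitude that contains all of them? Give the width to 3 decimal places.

Sort the longitudes: -170.537°, -143.819°, +173.166°.
Eastward gaps between consecutive values (wrapping around): 26.718°, 316.985°, 16.297°.
Largest gap = 316.985° ⇒ minimal covering band is its complement: 360° − 316.985° = 43.015°.
Band runs from +173.166° eastward to -143.819°, crossing the antimeridian.

43.015°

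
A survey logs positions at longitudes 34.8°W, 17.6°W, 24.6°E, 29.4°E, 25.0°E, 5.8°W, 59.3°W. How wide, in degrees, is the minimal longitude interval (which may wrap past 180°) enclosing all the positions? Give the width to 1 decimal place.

Sort the longitudes: -59.3°, -34.8°, -17.6°, -5.8°, +24.6°, +25.0°, +29.4°.
Eastward gaps between consecutive values (wrapping around): 24.5°, 17.2°, 11.8°, 30.4°, 0.4°, 4.4°, 271.3°.
Largest gap = 271.3° ⇒ minimal covering band is its complement: 360° − 271.3° = 88.7°.
Band runs from -59.3° eastward to +29.4°.

88.7°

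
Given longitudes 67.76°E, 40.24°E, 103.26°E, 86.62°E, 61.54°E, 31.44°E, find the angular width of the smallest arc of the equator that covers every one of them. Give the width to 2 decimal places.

Sort the longitudes: +31.44°, +40.24°, +61.54°, +67.76°, +86.62°, +103.26°.
Eastward gaps between consecutive values (wrapping around): 8.80°, 21.30°, 6.22°, 18.86°, 16.64°, 288.18°.
Largest gap = 288.18° ⇒ minimal covering band is its complement: 360° − 288.18° = 71.82°.
Band runs from +31.44° eastward to +103.26°.

71.82°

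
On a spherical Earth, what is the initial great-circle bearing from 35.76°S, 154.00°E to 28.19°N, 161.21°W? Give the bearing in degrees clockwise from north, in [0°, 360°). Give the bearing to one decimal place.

Δλ = -161.21 − 154.00 = -315.21°; wrapped into (−180°, 180°]: 44.79°.
θ = atan2( sin Δλ · cos φ₂ , cos φ₁ · sin φ₂ − sin φ₁ · cos φ₂ · cos Δλ )
  = atan2(0.62095, 0.74888) = 39.664° → normalised to [0°, 360°): 39.664°.

39.7°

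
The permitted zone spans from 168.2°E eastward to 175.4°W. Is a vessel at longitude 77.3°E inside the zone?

No

Band width going east from +168.2° to -175.4°: ((-175.4 − 168.2) mod 360) = 16.4°.
Offset of +77.3° east of the west edge: ((77.3 − 168.2) mod 360) = 269.1°.
269.1° > 16.4° ⇒ outside.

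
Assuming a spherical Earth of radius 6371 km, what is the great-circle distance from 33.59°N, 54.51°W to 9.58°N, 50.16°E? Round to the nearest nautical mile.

5803 nmi

Δλ = 50.16 − -54.51 = 104.67°.
Δφ = 9.58 − 33.59 = -24.01°.
a = sin²(Δφ/2) + cos φ₁ · cos φ₂ · sin²(Δλ/2) = 0.557974.
c = 2·atan2(√a, √(1−a)) = 1.68700 rad → d = 6371·c ≈ 10747.91 km ≈ 5803.41 nmi.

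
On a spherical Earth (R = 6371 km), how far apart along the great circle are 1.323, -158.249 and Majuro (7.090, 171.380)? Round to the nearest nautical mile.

1850 nmi

Δλ = 171.380 − -158.249 = 329.629°; wrapped into (−180°, 180°]: -30.371°.
Δφ = 7.090 − 1.323 = 5.767°.
a = sin²(Δφ/2) + cos φ₁ · cos φ₂ · sin²(Δλ/2) = 0.070603.
c = 2·atan2(√a, √(1−a)) = 0.53789 rad → d = 6371·c ≈ 3426.87 km ≈ 1850.36 nmi.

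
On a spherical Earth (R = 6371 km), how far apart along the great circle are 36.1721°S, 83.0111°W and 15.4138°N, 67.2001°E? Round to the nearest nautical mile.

Δλ = 67.2001 − -83.0111 = 150.2112°.
Δφ = 15.4138 − -36.1721 = 51.5859°.
a = sin²(Δφ/2) + cos φ₁ · cos φ₂ · sin²(Δλ/2) = 0.916126.
c = 2·atan2(√a, √(1−a)) = 2.55396 rad → d = 6371·c ≈ 16271.25 km ≈ 8785.77 nmi.

8786 nmi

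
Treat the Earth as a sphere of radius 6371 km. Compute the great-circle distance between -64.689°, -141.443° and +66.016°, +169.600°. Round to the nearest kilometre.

15054 km

Δλ = 169.600 − -141.443 = 311.043°; wrapped into (−180°, 180°]: -48.957°.
Δφ = 66.016 − -64.689 = 130.705°.
a = sin²(Δφ/2) + cos φ₁ · cos φ₂ · sin²(Δλ/2) = 0.855919.
c = 2·atan2(√a, √(1−a)) = 2.36291 rad → d = 6371·c ≈ 15054.08 km.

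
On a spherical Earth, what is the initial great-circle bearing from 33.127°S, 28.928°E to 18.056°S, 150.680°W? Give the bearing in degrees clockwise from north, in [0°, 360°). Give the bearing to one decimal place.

180.5°

Δλ = -150.680 − 28.928 = -179.608°.
θ = atan2( sin Δλ · cos φ₂ , cos φ₁ · sin φ₂ − sin φ₁ · cos φ₂ · cos Δλ )
  = atan2(-0.00650, -0.77914) = -179.522° → normalised to [0°, 360°): 180.478°.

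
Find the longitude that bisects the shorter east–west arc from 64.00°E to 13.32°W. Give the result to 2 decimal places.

25.34°E

Signed shortest Δλ from +64.00° to -13.32° is -77.32°.
Midpoint longitude = +64.00° + (-77.32°)/2 = +64.00° − 38.66° = +25.34°.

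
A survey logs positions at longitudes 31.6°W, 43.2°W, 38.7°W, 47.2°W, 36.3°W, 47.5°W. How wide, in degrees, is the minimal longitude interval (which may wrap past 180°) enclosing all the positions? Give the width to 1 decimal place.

15.9°

Sort the longitudes: -47.5°, -47.2°, -43.2°, -38.7°, -36.3°, -31.6°.
Eastward gaps between consecutive values (wrapping around): 0.3°, 4.0°, 4.5°, 2.4°, 4.7°, 344.1°.
Largest gap = 344.1° ⇒ minimal covering band is its complement: 360° − 344.1° = 15.9°.
Band runs from -47.5° eastward to -31.6°.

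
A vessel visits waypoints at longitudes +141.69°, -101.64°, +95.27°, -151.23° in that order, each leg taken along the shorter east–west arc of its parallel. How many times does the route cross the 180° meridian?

3

Leg 1: +141.69° → -101.64°, shortest Δλ = 116.67° (east) — crosses 180°.
Leg 2: -101.64° → +95.27°, shortest Δλ = -163.09° (west) — crosses 180°.
Leg 3: +95.27° → -151.23°, shortest Δλ = 113.5° (east) — crosses 180°.
Total crossings: 3.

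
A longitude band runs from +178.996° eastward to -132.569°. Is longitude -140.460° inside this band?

Yes

Band width going east from +178.996° to -132.569°: ((-132.569 − 178.996) mod 360) = 48.435°.
Offset of -140.460° east of the west edge: ((-140.460 − 178.996) mod 360) = 40.544°.
40.544° ≤ 48.435° ⇒ inside.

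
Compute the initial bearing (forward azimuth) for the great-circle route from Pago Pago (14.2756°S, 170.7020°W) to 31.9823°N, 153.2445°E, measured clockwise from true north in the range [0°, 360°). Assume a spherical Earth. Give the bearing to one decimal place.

Δλ = 153.2445 − -170.7020 = 323.9465°; wrapped into (−180°, 180°]: -36.0535°.
θ = atan2( sin Δλ · cos φ₂ , cos φ₁ · sin φ₂ − sin φ₁ · cos φ₂ · cos Δλ )
  = atan2(-0.49921, 0.68240) = -36.187° → normalised to [0°, 360°): 323.813°.

323.8°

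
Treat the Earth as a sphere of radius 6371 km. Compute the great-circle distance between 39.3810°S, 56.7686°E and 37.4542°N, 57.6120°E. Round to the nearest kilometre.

Δλ = 57.6120 − 56.7686 = 0.8434°.
Δφ = 37.4542 − -39.3810 = 76.8352°.
a = sin²(Δφ/2) + cos φ₁ · cos φ₂ · sin²(Δλ/2) = 0.386157.
c = 2·atan2(√a, √(1−a)) = 1.34110 rad → d = 6371·c ≈ 8544.12 km.

8544 km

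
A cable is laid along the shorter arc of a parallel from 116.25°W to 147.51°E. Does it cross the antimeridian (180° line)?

Naïve |147.51 − -116.25| = 263.76° > 180°, so the shorter arc goes the other way round — across 180°.
Signed shortest Δλ = ((147.51 − -116.25 + 180) mod 360) − 180 = -96.24°.
Going west by 96.24° from -116.25° passes through 180° before reaching +147.51°.

Yes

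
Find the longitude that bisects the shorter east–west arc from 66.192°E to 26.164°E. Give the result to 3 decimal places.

Signed shortest Δλ from +66.192° to +26.164° is -40.028°.
Midpoint longitude = +66.192° + (-40.028°)/2 = +66.192° − 20.014° = +46.178°.

46.178°E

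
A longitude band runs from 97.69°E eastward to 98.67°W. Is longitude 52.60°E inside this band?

No

Band width going east from +97.69° to -98.67°: ((-98.67 − 97.69) mod 360) = 163.64°.
Offset of +52.60° east of the west edge: ((52.60 − 97.69) mod 360) = 314.91°.
314.91° > 163.64° ⇒ outside.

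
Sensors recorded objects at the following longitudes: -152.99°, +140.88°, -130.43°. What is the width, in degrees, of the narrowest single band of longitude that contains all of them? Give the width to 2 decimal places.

88.69°

Sort the longitudes: -152.99°, -130.43°, +140.88°.
Eastward gaps between consecutive values (wrapping around): 22.56°, 271.31°, 66.13°.
Largest gap = 271.31° ⇒ minimal covering band is its complement: 360° − 271.31° = 88.69°.
Band runs from +140.88° eastward to -130.43°, crossing the antimeridian.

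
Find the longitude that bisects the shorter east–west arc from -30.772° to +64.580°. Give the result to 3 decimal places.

Signed shortest Δλ from -30.772° to +64.580° is +95.352°.
Midpoint longitude = -30.772° + (+95.352°)/2 = -30.772° + 47.676° = +16.904°.

+16.904°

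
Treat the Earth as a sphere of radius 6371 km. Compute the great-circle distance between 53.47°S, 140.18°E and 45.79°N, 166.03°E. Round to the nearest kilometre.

11306 km

Δλ = 166.03 − 140.18 = 25.85°.
Δφ = 45.79 − -53.47 = 99.26°.
a = sin²(Δφ/2) + cos φ₁ · cos φ₂ · sin²(Δλ/2) = 0.601223.
c = 2·atan2(√a, √(1−a)) = 1.77465 rad → d = 6371·c ≈ 11306.30 km.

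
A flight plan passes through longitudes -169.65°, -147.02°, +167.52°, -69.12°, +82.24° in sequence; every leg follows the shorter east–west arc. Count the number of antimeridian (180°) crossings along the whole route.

2

Leg 1: -169.65° → -147.02°, shortest Δλ = 22.63° (east) — does not cross 180°.
Leg 2: -147.02° → +167.52°, shortest Δλ = -45.46° (west) — crosses 180°.
Leg 3: +167.52° → -69.12°, shortest Δλ = 123.36° (east) — crosses 180°.
Leg 4: -69.12° → +82.24°, shortest Δλ = 151.36° (east) — does not cross 180°.
Total crossings: 2.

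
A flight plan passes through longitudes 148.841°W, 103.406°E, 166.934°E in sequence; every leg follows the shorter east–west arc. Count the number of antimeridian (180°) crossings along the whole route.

Leg 1: -148.841° → +103.406°, shortest Δλ = -107.753° (west) — crosses 180°.
Leg 2: +103.406° → +166.934°, shortest Δλ = 63.528° (east) — does not cross 180°.
Total crossings: 1.

1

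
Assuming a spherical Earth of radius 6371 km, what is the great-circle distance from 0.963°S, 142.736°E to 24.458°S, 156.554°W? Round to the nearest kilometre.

Δλ = -156.554 − 142.736 = -299.290°; wrapped into (−180°, 180°]: 60.710°.
Δφ = -24.458 − -0.963 = -23.495°.
a = sin²(Δφ/2) + cos φ₁ · cos φ₂ · sin²(Δλ/2) = 0.273888.
c = 2·atan2(√a, √(1−a)) = 1.10154 rad → d = 6371·c ≈ 7017.90 km.

7018 km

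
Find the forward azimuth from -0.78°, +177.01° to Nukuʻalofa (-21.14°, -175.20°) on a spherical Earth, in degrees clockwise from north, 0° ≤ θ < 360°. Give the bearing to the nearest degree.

160°

Δλ = -175.20 − 177.01 = -352.21°; wrapped into (−180°, 180°]: 7.79°.
θ = atan2( sin Δλ · cos φ₂ , cos φ₁ · sin φ₂ − sin φ₁ · cos φ₂ · cos Δλ )
  = atan2(0.12642, -0.34803) = 160.037° → normalised to [0°, 360°): 160.037°.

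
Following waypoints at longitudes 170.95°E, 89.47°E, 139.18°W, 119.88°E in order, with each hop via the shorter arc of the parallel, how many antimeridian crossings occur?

2

Leg 1: +170.95° → +89.47°, shortest Δλ = -81.48° (west) — does not cross 180°.
Leg 2: +89.47° → -139.18°, shortest Δλ = 131.35° (east) — crosses 180°.
Leg 3: -139.18° → +119.88°, shortest Δλ = -100.94° (west) — crosses 180°.
Total crossings: 2.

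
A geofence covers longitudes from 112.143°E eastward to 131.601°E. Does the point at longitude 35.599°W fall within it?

Band width going east from +112.143° to +131.601°: ((131.601 − 112.143) mod 360) = 19.458°.
Offset of -35.599° east of the west edge: ((-35.599 − 112.143) mod 360) = 212.258°.
212.258° > 19.458° ⇒ outside.

No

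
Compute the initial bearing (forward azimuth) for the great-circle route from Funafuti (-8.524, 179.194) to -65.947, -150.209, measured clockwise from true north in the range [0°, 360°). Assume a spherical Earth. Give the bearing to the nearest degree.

166°

Δλ = -150.209 − 179.194 = -329.403°; wrapped into (−180°, 180°]: 30.597°.
θ = atan2( sin Δλ · cos φ₂ , cos φ₁ · sin φ₂ − sin φ₁ · cos φ₂ · cos Δλ )
  = atan2(0.20746, -0.85108) = 166.301° → normalised to [0°, 360°): 166.301°.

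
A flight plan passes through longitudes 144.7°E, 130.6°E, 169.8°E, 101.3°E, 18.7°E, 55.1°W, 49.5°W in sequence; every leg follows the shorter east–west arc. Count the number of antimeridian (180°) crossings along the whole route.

Leg 1: +144.7° → +130.6°, shortest Δλ = -14.1° (west) — does not cross 180°.
Leg 2: +130.6° → +169.8°, shortest Δλ = 39.2° (east) — does not cross 180°.
Leg 3: +169.8° → +101.3°, shortest Δλ = -68.5° (west) — does not cross 180°.
Leg 4: +101.3° → +18.7°, shortest Δλ = -82.6° (west) — does not cross 180°.
Leg 5: +18.7° → -55.1°, shortest Δλ = -73.8° (west) — does not cross 180°.
Leg 6: -55.1° → -49.5°, shortest Δλ = 5.6° (east) — does not cross 180°.
Total crossings: 0.

0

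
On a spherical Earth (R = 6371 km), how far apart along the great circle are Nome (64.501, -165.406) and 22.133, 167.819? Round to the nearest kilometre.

Δλ = 167.819 − -165.406 = 333.225°; wrapped into (−180°, 180°]: -26.775°.
Δφ = 22.133 − 64.501 = -42.368°.
a = sin²(Δφ/2) + cos φ₁ · cos φ₂ · sin²(Δλ/2) = 0.151962.
c = 2·atan2(√a, √(1−a)) = 0.80088 rad → d = 6371·c ≈ 5102.40 km.

5102 km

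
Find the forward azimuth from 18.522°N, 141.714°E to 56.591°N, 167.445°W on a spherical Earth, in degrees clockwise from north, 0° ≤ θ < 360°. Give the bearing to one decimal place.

32.1°

Δλ = -167.445 − 141.714 = -309.159°; wrapped into (−180°, 180°]: 50.841°.
θ = atan2( sin Δλ · cos φ₂ , cos φ₁ · sin φ₂ − sin φ₁ · cos φ₂ · cos Δλ )
  = atan2(0.42694, 0.68107) = 32.082° → normalised to [0°, 360°): 32.082°.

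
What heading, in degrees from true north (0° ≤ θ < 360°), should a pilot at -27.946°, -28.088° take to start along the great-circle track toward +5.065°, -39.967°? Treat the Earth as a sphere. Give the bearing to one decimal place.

Δλ = -39.967 − -28.088 = -11.879°.
θ = atan2( sin Δλ · cos φ₂ , cos φ₁ · sin φ₂ − sin φ₁ · cos φ₂ · cos Δλ )
  = atan2(-0.20504, 0.53480) = -20.977° → normalised to [0°, 360°): 339.023°.

339.0°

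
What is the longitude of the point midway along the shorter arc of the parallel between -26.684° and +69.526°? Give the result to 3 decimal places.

Signed shortest Δλ from -26.684° to +69.526° is +96.210°.
Midpoint longitude = -26.684° + (+96.210°)/2 = -26.684° + 48.105° = +21.421°.

+21.421°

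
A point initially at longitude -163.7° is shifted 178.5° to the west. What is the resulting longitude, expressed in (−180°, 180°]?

Start at -163.7°; shift −178.5° → -342.2°.
-342.2° lies outside (−180°, 180°]; add 360° → +17.8°.

+17.8°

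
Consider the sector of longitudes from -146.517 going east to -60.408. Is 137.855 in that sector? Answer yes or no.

No

Band width going east from -146.517° to -60.408°: ((-60.408 − -146.517) mod 360) = 86.109°.
Offset of +137.855° east of the west edge: ((137.855 − -146.517) mod 360) = 284.372°.
284.372° > 86.109° ⇒ outside.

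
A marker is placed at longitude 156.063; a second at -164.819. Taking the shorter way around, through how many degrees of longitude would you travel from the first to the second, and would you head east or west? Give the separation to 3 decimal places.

Raw difference: -164.819 − 156.063 = -320.882°.
Normalise into (−180°, 180°]: -320.882° + 360° = 39.118°.
Positive ⇒ the second point lies to the east; separation 39.118°.

39.118° east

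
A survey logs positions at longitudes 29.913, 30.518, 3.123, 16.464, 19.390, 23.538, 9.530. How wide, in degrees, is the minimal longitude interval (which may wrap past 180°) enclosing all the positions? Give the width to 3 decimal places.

27.395°

Sort the longitudes: +3.123°, +9.530°, +16.464°, +19.390°, +23.538°, +29.913°, +30.518°.
Eastward gaps between consecutive values (wrapping around): 6.407°, 6.934°, 2.926°, 4.148°, 6.375°, 0.605°, 332.605°.
Largest gap = 332.605° ⇒ minimal covering band is its complement: 360° − 332.605° = 27.395°.
Band runs from +3.123° eastward to +30.518°.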